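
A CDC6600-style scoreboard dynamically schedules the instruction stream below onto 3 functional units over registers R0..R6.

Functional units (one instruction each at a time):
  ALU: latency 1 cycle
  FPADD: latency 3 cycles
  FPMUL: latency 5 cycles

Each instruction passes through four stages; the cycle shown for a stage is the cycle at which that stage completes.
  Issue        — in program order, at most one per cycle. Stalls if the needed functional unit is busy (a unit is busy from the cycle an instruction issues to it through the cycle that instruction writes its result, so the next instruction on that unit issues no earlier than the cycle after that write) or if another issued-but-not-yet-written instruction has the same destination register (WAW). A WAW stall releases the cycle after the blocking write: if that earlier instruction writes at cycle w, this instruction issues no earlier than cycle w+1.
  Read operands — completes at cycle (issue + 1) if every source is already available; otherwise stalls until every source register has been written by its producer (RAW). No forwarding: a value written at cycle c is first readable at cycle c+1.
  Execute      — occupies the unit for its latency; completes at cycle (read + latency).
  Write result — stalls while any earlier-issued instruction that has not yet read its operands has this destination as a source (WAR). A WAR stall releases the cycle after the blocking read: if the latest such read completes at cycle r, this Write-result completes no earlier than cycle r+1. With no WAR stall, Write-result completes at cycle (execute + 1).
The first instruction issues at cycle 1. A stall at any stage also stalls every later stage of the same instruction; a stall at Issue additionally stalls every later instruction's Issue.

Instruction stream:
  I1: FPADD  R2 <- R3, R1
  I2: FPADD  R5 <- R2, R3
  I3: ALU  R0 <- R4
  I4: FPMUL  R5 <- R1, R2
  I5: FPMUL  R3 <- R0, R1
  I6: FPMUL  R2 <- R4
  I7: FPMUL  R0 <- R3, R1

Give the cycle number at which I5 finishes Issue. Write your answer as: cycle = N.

cycle = 21

[1] I1→FPADD
[2] I1 RO
[5] I1 EX
[6] I1 WR R2
[7] I2→FPADD
[8] I2 RO, I3→ALU
[9] I3 RO
[10] I3 EX
[11] I2 EX, I3 WR R0
[12] I2 WR R5
[13] I4→FPMUL
[14] I4 RO
[19] I4 EX
[20] I4 WR R5
[21] I5→FPMUL
[22] I5 RO
[27] I5 EX
[28] I5 WR R3
[29] I6→FPMUL
[30] I6 RO
[35] I6 EX
[36] I6 WR R2
[37] I7→FPMUL
[38] I7 RO
[43] I7 EX
[44] I7 WR R0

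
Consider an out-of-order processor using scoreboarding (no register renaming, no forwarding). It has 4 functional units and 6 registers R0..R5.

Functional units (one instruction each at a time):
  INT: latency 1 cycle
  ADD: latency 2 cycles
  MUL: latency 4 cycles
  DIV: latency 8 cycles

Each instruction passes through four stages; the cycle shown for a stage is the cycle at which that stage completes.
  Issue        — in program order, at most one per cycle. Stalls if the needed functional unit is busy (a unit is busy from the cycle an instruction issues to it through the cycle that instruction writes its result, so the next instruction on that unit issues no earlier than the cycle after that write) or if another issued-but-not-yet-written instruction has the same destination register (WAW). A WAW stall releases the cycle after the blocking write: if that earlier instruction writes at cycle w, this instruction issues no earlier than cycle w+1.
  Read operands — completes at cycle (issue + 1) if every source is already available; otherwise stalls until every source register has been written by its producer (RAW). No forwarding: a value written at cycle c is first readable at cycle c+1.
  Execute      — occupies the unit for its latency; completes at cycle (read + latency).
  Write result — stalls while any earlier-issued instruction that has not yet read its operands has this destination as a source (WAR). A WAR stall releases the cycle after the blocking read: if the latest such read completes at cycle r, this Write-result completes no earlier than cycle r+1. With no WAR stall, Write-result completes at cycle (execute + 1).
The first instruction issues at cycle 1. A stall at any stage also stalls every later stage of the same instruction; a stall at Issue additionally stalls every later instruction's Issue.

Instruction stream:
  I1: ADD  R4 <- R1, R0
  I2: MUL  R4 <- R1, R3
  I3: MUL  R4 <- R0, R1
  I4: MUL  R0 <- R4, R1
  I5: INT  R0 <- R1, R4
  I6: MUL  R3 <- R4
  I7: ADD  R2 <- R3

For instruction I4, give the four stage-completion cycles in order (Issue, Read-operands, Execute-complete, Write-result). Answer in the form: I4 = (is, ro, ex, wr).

I1  is:1  ro:2  ex:4  wr:5
I2  is:6  ro:7  ex:11  wr:12  — WAW R4: wait I1 write@5
I3  is:13  ro:14  ex:18  wr:19  — struct: MUL busy until I2 writes@12
I4  is:20  ro:21  ex:25  wr:26  — struct: MUL busy until I3 writes@19
I5  is:27  ro:28  ex:29  wr:30  — WAW R0: wait I4 write@26
I6  is:28  ro:29  ex:33  wr:34
I7  is:29  ro:35  ex:37  wr:38  — RAW R3: wait I6 write@34

I4 = (20, 21, 25, 26)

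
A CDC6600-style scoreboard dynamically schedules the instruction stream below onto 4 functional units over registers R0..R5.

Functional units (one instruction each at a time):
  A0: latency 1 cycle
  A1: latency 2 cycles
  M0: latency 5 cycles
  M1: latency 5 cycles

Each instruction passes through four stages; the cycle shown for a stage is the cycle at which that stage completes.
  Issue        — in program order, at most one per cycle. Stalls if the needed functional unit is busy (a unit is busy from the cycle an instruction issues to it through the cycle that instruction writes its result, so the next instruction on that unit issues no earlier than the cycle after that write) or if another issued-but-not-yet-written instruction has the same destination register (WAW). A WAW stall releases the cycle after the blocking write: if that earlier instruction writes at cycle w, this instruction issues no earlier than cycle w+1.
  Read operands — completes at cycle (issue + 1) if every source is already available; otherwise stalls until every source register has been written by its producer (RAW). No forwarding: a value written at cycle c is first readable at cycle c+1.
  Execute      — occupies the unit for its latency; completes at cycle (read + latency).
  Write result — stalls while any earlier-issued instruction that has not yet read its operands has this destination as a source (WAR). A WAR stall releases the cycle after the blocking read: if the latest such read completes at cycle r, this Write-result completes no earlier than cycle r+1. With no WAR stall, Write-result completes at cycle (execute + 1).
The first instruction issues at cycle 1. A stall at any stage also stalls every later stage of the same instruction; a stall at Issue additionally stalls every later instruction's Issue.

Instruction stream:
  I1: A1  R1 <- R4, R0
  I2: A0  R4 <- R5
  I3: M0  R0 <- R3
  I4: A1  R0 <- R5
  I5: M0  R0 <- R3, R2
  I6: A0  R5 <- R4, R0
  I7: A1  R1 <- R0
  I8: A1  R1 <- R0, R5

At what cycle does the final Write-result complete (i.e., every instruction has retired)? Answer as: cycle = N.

cycle 1: I1 issues→A1
cycle 2: I1 reads | I2 issues→A0
cycle 3: I2 reads | I3 issues→M0
cycle 4: I1 exec-done | I2 exec-done | I3 reads
cycle 5: I1 writes R1 | I2 writes R4
cycle 9: I3 exec-done
cycle 10: I3 writes R0
cycle 11: I4 issues→A1
cycle 12: I4 reads
cycle 14: I4 exec-done
cycle 15: I4 writes R0
cycle 16: I5 issues→M0
cycle 17: I5 reads | I6 issues→A0
cycle 18: I7 issues→A1
cycle 22: I5 exec-done
cycle 23: I5 writes R0
cycle 24: I6 reads | I7 reads
cycle 25: I6 exec-done
cycle 26: I6 writes R5 | I7 exec-done
cycle 27: I7 writes R1
cycle 28: I8 issues→A1
cycle 29: I8 reads
cycle 31: I8 exec-done
cycle 32: I8 writes R1

cycle = 32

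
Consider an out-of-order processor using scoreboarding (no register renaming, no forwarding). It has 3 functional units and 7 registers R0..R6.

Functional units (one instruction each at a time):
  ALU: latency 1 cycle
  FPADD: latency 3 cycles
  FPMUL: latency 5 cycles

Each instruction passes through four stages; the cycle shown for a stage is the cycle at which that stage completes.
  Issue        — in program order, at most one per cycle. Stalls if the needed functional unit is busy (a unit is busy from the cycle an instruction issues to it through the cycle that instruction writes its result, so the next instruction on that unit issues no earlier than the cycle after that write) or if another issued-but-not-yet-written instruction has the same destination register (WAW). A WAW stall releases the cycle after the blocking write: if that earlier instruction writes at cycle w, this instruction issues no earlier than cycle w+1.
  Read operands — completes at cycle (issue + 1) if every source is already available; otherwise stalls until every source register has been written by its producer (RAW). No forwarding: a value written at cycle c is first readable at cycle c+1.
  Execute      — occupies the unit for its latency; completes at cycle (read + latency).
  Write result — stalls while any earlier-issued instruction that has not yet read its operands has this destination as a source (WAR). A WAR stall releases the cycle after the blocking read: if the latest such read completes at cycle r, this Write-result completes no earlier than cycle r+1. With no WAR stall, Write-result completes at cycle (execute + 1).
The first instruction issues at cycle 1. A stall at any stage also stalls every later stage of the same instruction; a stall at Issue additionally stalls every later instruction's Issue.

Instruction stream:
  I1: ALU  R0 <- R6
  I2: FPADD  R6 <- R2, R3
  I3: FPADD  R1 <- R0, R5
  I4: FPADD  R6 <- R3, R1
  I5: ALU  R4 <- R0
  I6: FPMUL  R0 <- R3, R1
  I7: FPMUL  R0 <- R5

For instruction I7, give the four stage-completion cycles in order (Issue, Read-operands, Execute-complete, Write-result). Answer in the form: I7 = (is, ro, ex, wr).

I1  is:1  ro:2  ex:3  wr:4
I2  is:2  ro:3  ex:6  wr:7
I3  is:8  ro:9  ex:12  wr:13  — struct: FPADD busy until I2 writes@7
I4  is:14  ro:15  ex:18  wr:19  — struct: FPADD busy until I3 writes@13
I5  is:15  ro:16  ex:17  wr:18
I6  is:16  ro:17  ex:22  wr:23
I7  is:24  ro:25  ex:30  wr:31  — struct: FPMUL busy until I6 writes@23

I7 = (24, 25, 30, 31)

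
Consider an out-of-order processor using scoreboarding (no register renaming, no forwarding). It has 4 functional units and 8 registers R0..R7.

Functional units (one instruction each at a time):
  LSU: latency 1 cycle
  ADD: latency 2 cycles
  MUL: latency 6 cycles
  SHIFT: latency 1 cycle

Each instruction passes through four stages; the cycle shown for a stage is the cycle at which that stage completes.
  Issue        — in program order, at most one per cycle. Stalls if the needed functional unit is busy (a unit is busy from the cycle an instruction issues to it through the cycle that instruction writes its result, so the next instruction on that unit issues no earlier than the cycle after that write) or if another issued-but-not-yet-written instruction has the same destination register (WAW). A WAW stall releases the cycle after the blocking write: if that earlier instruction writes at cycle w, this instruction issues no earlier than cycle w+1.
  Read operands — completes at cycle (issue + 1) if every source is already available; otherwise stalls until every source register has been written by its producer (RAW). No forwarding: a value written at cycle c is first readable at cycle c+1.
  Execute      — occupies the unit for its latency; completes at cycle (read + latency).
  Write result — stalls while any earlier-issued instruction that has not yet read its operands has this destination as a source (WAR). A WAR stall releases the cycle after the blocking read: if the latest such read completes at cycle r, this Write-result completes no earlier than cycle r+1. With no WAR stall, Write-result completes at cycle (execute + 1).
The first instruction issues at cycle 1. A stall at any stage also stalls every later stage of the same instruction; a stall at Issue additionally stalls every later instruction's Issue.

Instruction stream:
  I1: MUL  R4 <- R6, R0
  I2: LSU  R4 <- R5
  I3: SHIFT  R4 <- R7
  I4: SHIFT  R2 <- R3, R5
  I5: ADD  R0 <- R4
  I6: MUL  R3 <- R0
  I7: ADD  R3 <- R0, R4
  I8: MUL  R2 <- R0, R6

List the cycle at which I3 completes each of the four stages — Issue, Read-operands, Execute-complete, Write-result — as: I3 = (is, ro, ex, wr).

I1 -> (1, 2, 8, 9)
I2 -> (10, 11, 12, 13)  // WAW R4: wait I1 write@9
I3 -> (14, 15, 16, 17)  // WAW R4: wait I2 write@13
I4 -> (18, 19, 20, 21)  // struct: SHIFT busy until I3 writes@17
I5 -> (19, 20, 22, 23)
I6 -> (20, 24, 30, 31)  // RAW R0: wait I5 write@23
I7 -> (32, 33, 35, 36)  // WAW R3: wait I6 write@31
I8 -> (33, 34, 40, 41)

I3 = (14, 15, 16, 17)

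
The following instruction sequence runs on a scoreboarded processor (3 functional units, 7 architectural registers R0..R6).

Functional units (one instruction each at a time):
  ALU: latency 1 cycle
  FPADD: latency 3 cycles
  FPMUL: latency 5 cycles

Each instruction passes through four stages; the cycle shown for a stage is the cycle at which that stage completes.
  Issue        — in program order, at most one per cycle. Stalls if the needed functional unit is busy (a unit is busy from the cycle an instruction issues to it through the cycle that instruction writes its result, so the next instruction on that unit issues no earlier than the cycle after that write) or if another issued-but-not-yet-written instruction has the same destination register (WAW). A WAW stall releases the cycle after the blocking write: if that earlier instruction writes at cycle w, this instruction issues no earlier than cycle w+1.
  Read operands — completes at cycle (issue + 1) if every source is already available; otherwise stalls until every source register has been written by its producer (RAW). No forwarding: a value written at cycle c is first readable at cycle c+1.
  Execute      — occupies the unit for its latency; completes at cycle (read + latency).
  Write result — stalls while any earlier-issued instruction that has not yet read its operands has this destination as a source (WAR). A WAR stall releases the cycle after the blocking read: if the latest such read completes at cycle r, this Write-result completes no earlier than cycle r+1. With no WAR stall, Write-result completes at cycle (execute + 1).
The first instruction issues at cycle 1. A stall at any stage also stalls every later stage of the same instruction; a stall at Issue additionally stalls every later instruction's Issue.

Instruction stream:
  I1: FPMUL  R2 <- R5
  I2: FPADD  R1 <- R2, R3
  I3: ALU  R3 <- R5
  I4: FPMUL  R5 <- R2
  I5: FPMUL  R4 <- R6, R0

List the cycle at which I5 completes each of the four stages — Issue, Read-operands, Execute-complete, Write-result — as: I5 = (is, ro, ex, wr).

I5 = (17, 18, 23, 24)

cycle 1: I1 issues→FPMUL
cycle 2: I1 reads · I2 issues→FPADD
cycle 3: I3 issues→ALU
cycle 4: I3 reads
cycle 5: I3 exec-done
cycle 7: I1 exec-done
cycle 8: I1 writes R2
cycle 9: I2 reads · I4 issues→FPMUL
cycle 10: I3 writes R3 · I4 reads
cycle 12: I2 exec-done
cycle 13: I2 writes R1
cycle 15: I4 exec-done
cycle 16: I4 writes R5
cycle 17: I5 issues→FPMUL
cycle 18: I5 reads
cycle 23: I5 exec-done
cycle 24: I5 writes R4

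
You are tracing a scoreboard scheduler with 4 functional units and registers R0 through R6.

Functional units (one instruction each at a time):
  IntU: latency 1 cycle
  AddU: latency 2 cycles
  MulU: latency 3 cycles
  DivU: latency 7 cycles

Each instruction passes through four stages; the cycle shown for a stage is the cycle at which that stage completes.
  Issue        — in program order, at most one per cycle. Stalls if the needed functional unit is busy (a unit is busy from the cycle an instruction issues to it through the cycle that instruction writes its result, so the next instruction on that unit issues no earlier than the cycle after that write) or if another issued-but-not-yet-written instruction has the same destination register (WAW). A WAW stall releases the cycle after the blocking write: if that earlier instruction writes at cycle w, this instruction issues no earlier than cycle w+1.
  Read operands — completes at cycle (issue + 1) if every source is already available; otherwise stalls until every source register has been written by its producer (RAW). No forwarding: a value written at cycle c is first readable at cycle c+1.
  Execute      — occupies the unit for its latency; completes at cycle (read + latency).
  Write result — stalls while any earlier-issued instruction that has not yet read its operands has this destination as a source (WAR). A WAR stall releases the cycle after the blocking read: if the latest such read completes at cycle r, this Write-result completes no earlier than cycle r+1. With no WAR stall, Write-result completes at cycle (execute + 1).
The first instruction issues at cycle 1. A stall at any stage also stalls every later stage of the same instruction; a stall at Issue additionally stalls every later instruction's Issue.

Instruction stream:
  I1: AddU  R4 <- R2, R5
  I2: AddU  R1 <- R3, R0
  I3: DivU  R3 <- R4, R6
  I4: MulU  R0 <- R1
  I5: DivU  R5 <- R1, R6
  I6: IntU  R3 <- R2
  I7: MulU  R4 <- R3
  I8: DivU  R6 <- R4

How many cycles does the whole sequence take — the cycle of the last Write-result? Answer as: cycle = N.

cycle = 36

1) issue 1, read 2, done 4, write 5
2) issue 6, read 7, done 9, write 10  <struct: AddU busy until I1 writes@5>
3) issue 7, read 8, done 15, write 16
4) issue 8, read 11, done 14, write 15  <RAW R1: wait I2 write@10>
5) issue 17, read 18, done 25, write 26  <struct: DivU busy until I3 writes@16>
6) issue 18, read 19, done 20, write 21
7) issue 19, read 22, done 25, write 26  <RAW R3: wait I6 write@21>
8) issue 27, read 28, done 35, write 36  <struct: DivU busy until I5 writes@26>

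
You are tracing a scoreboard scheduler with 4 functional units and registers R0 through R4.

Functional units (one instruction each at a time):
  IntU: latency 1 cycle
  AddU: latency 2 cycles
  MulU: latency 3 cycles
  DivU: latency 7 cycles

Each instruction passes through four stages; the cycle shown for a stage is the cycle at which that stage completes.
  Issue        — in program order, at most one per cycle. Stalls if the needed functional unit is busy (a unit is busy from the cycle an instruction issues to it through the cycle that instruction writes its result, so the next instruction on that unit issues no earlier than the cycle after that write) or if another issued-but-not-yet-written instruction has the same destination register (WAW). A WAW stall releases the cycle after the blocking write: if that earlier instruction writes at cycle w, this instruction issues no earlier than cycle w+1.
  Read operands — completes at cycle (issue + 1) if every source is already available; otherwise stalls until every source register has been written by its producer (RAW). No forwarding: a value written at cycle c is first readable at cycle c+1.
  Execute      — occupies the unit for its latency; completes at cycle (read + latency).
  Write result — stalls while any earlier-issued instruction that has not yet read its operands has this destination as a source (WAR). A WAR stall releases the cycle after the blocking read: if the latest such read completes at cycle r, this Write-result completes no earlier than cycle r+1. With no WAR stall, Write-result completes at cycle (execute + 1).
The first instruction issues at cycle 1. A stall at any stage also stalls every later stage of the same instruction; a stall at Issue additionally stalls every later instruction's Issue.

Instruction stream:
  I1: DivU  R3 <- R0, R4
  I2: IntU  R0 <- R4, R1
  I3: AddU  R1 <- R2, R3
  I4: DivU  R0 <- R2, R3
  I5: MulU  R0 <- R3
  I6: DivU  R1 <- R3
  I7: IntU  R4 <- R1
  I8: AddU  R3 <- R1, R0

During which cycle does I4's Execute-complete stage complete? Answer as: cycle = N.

[I1] 1/2/9/10
[I2] 2/3/4/5
[I3] 3/11/13/14  (RAW R3: wait I1 write@10)
[I4] 11/12/19/20  (struct: DivU busy until I1 writes@10)
[I5] 21/22/25/26  (WAW R0: wait I4 write@20)
[I6] 22/23/30/31
[I7] 23/32/33/34  (RAW R1: wait I6 write@31)
[I8] 24/32/34/35  (RAW R1: wait I6 write@31)

cycle = 19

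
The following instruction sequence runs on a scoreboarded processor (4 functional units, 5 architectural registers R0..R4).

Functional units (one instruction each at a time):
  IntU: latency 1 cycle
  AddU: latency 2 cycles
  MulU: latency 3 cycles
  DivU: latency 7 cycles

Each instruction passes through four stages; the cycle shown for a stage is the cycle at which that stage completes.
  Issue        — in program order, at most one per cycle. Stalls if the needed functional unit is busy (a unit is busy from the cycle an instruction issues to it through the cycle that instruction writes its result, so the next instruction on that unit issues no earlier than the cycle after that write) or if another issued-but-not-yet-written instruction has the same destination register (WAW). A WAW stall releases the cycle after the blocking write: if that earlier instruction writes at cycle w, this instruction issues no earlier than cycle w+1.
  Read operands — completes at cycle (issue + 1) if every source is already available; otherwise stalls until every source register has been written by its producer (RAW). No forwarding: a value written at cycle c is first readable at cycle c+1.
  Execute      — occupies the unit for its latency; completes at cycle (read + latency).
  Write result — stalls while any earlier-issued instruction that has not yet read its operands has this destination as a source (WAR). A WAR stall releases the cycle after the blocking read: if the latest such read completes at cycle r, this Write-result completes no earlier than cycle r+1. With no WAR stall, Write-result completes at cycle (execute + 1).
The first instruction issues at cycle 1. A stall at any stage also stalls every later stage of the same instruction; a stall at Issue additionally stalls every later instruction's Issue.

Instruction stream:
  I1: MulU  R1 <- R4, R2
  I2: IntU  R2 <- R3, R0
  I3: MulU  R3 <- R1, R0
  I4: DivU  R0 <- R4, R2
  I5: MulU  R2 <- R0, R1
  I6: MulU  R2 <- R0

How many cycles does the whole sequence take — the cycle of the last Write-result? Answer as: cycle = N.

cycle = 28

t=1  I1 issues→MulU
t=2  I1 reads, I2 issues→IntU
t=3  I2 reads
t=4  I2 exec-done
t=5  I1 exec-done, I2 writes R2
t=6  I1 writes R1
t=7  I3 issues→MulU
t=8  I3 reads, I4 issues→DivU
t=9  I4 reads
t=11  I3 exec-done
t=12  I3 writes R3
t=13  I5 issues→MulU
t=16  I4 exec-done
t=17  I4 writes R0
t=18  I5 reads
t=21  I5 exec-done
t=22  I5 writes R2
t=23  I6 issues→MulU
t=24  I6 reads
t=27  I6 exec-done
t=28  I6 writes R2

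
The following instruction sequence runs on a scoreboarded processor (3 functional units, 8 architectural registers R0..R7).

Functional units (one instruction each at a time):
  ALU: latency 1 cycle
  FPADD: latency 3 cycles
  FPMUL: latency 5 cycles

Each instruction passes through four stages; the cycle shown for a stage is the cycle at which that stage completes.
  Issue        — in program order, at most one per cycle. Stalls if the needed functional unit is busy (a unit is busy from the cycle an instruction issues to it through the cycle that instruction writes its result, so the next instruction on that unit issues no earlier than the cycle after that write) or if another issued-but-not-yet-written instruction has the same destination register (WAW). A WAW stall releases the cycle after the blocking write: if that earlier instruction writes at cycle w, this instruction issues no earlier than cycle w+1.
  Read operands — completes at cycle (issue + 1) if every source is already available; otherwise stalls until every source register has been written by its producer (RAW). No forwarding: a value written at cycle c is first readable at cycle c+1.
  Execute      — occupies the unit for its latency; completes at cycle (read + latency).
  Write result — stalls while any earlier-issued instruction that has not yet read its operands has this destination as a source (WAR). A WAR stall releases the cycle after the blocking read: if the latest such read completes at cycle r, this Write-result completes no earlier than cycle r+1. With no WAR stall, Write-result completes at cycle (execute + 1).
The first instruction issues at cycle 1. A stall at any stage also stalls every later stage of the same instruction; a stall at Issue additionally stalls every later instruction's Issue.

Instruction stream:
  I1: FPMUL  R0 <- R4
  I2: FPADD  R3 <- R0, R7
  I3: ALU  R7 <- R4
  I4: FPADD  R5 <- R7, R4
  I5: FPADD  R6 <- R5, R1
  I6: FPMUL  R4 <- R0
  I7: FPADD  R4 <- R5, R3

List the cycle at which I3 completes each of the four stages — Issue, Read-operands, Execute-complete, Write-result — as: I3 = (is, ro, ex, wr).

[1] I1→FPMUL
[2] I1 RO · I2→FPADD
[3] I3→ALU
[4] I3 RO
[5] I3 EX
[7] I1 EX
[8] I1 WR R0
[9] I2 RO
[10] I3 WR R7
[12] I2 EX
[13] I2 WR R3
[14] I4→FPADD
[15] I4 RO
[18] I4 EX
[19] I4 WR R5
[20] I5→FPADD
[21] I5 RO · I6→FPMUL
[22] I6 RO
[24] I5 EX
[25] I5 WR R6
[27] I6 EX
[28] I6 WR R4
[29] I7→FPADD
[30] I7 RO
[33] I7 EX
[34] I7 WR R4

I3 = (3, 4, 5, 10)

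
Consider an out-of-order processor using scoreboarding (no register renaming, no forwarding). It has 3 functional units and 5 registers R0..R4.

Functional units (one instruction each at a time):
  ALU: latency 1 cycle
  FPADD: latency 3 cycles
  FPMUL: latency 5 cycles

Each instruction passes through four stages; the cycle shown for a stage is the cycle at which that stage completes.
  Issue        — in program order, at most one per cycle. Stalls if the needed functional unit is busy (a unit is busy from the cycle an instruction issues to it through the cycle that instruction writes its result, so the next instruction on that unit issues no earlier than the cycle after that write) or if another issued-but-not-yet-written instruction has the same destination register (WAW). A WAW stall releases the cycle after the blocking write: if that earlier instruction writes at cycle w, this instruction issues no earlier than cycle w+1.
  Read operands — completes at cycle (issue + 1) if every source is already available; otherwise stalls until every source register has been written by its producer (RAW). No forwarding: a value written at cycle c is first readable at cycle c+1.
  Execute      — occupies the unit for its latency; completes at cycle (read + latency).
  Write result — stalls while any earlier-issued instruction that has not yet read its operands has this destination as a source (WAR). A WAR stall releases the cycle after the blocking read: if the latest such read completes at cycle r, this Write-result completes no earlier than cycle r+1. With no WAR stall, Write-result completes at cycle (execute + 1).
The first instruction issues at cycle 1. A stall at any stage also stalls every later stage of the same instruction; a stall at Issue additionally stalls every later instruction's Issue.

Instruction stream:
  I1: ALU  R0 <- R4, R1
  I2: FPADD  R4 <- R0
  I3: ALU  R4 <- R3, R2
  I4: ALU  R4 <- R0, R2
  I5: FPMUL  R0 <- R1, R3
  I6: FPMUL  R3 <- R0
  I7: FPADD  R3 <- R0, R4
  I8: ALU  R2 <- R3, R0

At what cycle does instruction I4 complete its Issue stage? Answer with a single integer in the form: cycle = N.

1) issue 1, read 2, done 3, write 4
2) issue 2, read 5, done 8, write 9  <RAW R0: wait I1 write@4>
3) issue 10, read 11, done 12, write 13  <WAW R4: wait I2 write@9>
4) issue 14, read 15, done 16, write 17  <struct: ALU busy until I3 writes@13>
5) issue 15, read 16, done 21, write 22
6) issue 23, read 24, done 29, write 30  <struct: FPMUL busy until I5 writes@22>
7) issue 31, read 32, done 35, write 36  <WAW R3: wait I6 write@30>
8) issue 32, read 37, done 38, write 39  <RAW R3: wait I7 write@36>

cycle = 14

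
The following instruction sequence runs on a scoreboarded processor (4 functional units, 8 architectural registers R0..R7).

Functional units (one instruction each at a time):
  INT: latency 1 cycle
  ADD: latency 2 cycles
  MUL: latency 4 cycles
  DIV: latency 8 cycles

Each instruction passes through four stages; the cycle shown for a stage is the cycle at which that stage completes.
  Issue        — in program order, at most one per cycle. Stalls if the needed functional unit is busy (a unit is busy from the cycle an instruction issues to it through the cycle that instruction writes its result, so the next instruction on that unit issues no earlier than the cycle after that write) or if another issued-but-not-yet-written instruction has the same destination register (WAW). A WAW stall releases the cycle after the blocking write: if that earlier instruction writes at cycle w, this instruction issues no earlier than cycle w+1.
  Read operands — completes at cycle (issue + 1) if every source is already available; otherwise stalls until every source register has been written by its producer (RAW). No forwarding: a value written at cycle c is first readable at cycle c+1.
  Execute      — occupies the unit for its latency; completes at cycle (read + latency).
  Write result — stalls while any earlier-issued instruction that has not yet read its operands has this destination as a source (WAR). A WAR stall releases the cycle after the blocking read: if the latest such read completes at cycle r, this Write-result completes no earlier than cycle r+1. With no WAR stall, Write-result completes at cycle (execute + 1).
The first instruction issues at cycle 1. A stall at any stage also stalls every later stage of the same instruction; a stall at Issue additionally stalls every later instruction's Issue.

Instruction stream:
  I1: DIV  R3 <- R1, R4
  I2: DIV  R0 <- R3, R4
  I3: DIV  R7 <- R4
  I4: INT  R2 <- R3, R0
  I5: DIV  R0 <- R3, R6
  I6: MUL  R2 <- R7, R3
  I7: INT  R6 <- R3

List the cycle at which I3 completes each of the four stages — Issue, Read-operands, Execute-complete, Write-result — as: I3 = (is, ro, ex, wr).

I3 = (23, 24, 32, 33)

  I1 | 1 | 2 | 10 | 11
  I2 | 12 | 13 | 21 | 22   struct: DIV busy until I1 writes@11
  I3 | 23 | 24 | 32 | 33   struct: DIV busy until I2 writes@22
  I4 | 24 | 25 | 26 | 27
  I5 | 34 | 35 | 43 | 44   struct: DIV busy until I3 writes@33
  I6 | 35 | 36 | 40 | 41
  I7 | 36 | 37 | 38 | 39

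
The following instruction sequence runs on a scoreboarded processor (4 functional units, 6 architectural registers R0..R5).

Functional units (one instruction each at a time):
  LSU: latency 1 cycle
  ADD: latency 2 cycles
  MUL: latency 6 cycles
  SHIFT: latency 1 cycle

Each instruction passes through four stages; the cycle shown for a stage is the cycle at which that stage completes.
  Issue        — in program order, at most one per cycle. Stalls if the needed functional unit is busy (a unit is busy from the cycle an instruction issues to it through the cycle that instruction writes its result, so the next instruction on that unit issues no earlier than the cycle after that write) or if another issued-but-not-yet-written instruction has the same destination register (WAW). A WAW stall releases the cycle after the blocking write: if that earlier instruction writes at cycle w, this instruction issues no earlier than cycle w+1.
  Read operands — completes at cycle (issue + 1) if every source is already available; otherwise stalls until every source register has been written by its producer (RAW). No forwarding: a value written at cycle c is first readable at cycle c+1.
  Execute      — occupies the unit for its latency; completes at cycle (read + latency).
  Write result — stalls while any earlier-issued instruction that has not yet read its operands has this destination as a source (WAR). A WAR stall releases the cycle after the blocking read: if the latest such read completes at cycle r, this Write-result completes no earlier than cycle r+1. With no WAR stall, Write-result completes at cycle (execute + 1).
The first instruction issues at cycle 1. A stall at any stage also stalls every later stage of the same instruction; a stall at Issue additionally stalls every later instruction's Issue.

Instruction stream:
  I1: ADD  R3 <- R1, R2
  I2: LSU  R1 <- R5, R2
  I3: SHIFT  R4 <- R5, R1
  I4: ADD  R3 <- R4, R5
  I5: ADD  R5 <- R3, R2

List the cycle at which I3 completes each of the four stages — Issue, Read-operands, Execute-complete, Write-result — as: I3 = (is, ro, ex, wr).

[I1] 1/2/4/5
[I2] 2/3/4/5
[I3] 3/6/7/8  (RAW R1: wait I2 write@5)
[I4] 6/9/11/12  (struct: ADD busy until I1 writes@5; RAW R4: wait I3 write@8)
[I5] 13/14/16/17  (struct: ADD busy until I4 writes@12)

I3 = (3, 6, 7, 8)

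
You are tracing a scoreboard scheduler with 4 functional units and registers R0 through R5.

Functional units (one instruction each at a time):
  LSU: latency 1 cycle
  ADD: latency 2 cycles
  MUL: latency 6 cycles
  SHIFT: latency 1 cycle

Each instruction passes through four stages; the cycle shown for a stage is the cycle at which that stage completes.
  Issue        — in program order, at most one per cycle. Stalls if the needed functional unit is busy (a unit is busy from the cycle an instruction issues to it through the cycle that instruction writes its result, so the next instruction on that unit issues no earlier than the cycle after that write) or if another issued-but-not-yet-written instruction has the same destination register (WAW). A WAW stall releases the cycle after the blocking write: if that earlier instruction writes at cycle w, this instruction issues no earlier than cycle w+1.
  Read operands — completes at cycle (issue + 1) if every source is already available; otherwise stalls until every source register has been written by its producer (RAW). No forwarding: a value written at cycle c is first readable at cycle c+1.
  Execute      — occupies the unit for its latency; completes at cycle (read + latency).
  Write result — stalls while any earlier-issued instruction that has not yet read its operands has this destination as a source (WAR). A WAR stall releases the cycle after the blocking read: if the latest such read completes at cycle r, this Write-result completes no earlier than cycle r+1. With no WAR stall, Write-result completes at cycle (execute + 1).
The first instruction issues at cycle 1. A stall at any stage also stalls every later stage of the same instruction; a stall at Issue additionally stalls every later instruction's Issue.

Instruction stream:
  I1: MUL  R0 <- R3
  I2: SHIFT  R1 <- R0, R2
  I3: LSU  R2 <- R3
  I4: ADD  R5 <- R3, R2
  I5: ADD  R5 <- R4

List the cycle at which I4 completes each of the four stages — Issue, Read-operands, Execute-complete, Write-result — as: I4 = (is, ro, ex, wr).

I4 = (4, 12, 14, 15)

  I1 | 1 | 2 | 8 | 9
  I2 | 2 | 10 | 11 | 12   RAW R0: wait I1 write@9
  I3 | 3 | 4 | 5 | 11   WAR R2: wait I2 read@10
  I4 | 4 | 12 | 14 | 15   RAW R2: wait I3 write@11
  I5 | 16 | 17 | 19 | 20   struct: ADD busy until I4 writes@15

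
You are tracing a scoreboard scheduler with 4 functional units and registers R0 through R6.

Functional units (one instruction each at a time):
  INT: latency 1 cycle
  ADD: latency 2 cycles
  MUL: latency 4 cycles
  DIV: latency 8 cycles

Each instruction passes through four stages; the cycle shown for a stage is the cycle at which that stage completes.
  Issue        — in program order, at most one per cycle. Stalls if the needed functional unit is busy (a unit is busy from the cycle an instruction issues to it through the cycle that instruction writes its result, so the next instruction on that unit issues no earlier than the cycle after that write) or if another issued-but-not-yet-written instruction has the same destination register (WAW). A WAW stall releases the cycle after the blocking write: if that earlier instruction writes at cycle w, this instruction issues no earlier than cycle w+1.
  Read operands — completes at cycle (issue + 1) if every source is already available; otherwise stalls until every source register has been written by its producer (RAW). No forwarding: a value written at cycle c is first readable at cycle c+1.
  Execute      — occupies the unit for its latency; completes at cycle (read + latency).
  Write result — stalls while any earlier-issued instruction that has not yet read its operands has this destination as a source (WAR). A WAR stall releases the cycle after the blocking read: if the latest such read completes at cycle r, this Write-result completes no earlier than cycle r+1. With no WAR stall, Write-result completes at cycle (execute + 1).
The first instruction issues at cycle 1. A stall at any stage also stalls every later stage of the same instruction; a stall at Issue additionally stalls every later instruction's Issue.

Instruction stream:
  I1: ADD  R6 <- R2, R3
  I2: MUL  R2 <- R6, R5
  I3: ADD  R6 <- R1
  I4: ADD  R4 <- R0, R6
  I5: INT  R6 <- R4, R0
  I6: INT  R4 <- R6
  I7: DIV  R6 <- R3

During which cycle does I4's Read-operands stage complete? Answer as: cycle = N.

[1] issue I1 (ADD)
[2] I1 read-ops; issue I2 (MUL)
[4] I1 finished on ADD
[5] I1→R6
[6] I2 read-ops; issue I3 (ADD)
[7] I3 read-ops
[9] I3 finished on ADD
[10] I2 finished on MUL; I3→R6
[11] I2→R2; issue I4 (ADD)
[12] I4 read-ops; issue I5 (INT)
[14] I4 finished on ADD
[15] I4→R4
[16] I5 read-ops
[17] I5 finished on INT
[18] I5→R6
[19] issue I6 (INT)
[20] I6 read-ops; issue I7 (DIV)
[21] I6 finished on INT; I7 read-ops
[22] I6→R4
[29] I7 finished on DIV
[30] I7→R6

cycle = 12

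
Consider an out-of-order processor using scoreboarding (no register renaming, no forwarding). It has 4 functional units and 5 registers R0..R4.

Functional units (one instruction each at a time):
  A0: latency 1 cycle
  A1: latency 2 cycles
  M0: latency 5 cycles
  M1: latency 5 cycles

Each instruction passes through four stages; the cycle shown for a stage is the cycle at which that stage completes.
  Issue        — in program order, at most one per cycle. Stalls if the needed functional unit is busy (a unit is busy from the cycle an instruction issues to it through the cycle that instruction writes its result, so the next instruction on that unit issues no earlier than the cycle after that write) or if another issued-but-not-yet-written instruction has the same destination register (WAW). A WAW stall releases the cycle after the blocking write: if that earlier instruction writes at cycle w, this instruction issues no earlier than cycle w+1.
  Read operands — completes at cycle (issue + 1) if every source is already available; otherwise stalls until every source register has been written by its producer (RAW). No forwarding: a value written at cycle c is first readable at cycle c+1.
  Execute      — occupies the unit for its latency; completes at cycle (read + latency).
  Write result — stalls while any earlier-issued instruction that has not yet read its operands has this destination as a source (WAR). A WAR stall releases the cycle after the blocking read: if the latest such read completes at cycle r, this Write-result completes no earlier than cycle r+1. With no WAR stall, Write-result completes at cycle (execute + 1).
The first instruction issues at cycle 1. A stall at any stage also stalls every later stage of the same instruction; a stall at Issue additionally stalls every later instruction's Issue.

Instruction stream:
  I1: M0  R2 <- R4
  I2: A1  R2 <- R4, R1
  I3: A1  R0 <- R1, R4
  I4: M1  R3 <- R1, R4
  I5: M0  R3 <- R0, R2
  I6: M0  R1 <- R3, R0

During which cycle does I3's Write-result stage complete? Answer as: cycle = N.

I1: IS=1 RO=2 EX=7 WR=8
I2: IS=9 RO=10 EX=12 WR=13  [WAW R2: wait I1 write@8]
I3: IS=14 RO=15 EX=17 WR=18  [struct: A1 busy until I2 writes@13]
I4: IS=15 RO=16 EX=21 WR=22
I5: IS=23 RO=24 EX=29 WR=30  [WAW R3: wait I4 write@22]
I6: IS=31 RO=32 EX=37 WR=38  [struct: M0 busy until I5 writes@30]

cycle = 18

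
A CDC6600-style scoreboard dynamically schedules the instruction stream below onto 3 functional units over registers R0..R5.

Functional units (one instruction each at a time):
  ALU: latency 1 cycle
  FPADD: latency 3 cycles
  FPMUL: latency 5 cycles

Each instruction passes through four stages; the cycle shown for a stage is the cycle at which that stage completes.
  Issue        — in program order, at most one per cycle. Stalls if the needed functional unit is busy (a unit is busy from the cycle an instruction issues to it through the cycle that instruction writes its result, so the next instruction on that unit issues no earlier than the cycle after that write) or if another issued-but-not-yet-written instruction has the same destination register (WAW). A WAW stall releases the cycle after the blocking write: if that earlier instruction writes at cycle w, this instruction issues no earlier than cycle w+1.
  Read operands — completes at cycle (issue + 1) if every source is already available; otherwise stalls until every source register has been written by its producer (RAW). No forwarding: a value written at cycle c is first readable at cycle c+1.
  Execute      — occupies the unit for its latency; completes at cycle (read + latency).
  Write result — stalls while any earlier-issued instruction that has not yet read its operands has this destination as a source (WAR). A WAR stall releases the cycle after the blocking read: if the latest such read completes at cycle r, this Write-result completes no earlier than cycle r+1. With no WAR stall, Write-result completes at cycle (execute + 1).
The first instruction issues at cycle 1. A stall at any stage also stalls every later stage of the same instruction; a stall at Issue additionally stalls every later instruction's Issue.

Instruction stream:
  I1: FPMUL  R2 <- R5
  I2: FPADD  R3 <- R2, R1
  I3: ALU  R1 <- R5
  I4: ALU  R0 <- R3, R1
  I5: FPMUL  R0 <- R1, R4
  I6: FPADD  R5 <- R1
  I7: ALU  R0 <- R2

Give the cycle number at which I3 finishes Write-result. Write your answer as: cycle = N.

[I1] 1/2/7/8
[I2] 2/9/12/13  (RAW R2: wait I1 write@8)
[I3] 3/4/5/10  (WAR R1: wait I2 read@9)
[I4] 11/14/15/16  (struct: ALU busy until I3 writes@10; RAW R3: wait I2 write@13)
[I5] 17/18/23/24  (WAW R0: wait I4 write@16)
[I6] 18/19/22/23
[I7] 25/26/27/28  (WAW R0: wait I5 write@24)

cycle = 10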